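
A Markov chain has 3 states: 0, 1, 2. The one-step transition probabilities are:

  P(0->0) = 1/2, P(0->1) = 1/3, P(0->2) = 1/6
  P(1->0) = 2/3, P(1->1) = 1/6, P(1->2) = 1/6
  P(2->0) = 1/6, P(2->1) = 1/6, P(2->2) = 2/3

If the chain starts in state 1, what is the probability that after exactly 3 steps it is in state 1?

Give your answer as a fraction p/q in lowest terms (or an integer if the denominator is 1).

Answer: 53/216

Derivation:
Computing P^3 by repeated multiplication:
P^1 =
  0: [1/2, 1/3, 1/6]
  1: [2/3, 1/6, 1/6]
  2: [1/6, 1/6, 2/3]
P^2 =
  0: [1/2, 1/4, 1/4]
  1: [17/36, 5/18, 1/4]
  2: [11/36, 7/36, 1/2]
P^3 =
  0: [11/24, 1/4, 7/24]
  1: [25/54, 53/216, 7/24]
  2: [79/216, 47/216, 5/12]

(P^3)[1 -> 1] = 53/216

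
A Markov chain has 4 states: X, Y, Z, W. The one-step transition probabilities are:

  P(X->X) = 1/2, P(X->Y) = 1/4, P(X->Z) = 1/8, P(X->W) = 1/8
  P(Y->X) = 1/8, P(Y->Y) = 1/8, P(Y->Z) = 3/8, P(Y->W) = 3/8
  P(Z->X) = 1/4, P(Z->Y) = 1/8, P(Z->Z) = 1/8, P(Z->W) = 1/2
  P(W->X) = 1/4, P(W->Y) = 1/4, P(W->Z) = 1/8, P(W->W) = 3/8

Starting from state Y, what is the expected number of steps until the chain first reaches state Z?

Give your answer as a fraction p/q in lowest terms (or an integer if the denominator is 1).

Answer: 56/13

Derivation:
Let h_i = expected steps to first reach Z from state i.
Boundary: h_Z = 0.
First-step equations for the other states:
  h_X = 1 + 1/2*h_X + 1/4*h_Y + 1/8*h_Z + 1/8*h_W
  h_Y = 1 + 1/8*h_X + 1/8*h_Y + 3/8*h_Z + 3/8*h_W
  h_W = 1 + 1/4*h_X + 1/4*h_Y + 1/8*h_Z + 3/8*h_W

Substituting h_Z = 0 and rearranging gives the linear system (I - Q) h = 1:
  [1/2, -1/4, -1/8] . (h_X, h_Y, h_W) = 1
  [-1/8, 7/8, -3/8] . (h_X, h_Y, h_W) = 1
  [-1/4, -1/4, 5/8] . (h_X, h_Y, h_W) = 1

Solving yields:
  h_X = 72/13
  h_Y = 56/13
  h_W = 72/13

Starting state is Y, so the expected hitting time is h_Y = 56/13.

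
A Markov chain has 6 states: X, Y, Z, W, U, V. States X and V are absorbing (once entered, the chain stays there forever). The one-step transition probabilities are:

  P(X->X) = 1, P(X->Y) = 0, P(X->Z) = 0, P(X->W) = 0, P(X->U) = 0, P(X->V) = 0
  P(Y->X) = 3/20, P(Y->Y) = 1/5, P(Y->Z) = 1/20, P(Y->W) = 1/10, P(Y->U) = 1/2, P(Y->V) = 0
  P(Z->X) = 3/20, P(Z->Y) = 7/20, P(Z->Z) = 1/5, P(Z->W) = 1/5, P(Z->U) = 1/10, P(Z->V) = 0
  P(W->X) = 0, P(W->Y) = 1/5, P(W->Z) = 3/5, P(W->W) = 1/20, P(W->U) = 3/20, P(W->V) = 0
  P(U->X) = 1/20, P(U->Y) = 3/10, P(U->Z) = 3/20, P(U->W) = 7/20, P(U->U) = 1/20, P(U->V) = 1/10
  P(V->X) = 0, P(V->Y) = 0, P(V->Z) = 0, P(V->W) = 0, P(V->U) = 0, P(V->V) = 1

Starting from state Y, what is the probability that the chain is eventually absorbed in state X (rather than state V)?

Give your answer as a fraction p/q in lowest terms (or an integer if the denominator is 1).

Let a_i = P(absorbed in X | start in state i).
Boundary conditions: a_X = 1, a_V = 0.
For each transient state i, a_i = sum_j P(i->j) * a_j:
  a_Y = 3/20*a_X + 1/5*a_Y + 1/20*a_Z + 1/10*a_W + 1/2*a_U + 0*a_V
  a_Z = 3/20*a_X + 7/20*a_Y + 1/5*a_Z + 1/5*a_W + 1/10*a_U + 0*a_V
  a_W = 0*a_X + 1/5*a_Y + 3/5*a_Z + 1/20*a_W + 3/20*a_U + 0*a_V
  a_U = 1/20*a_X + 3/10*a_Y + 3/20*a_Z + 7/20*a_W + 1/20*a_U + 1/10*a_V

Substituting a_X = 1 and a_V = 0, rearrange to (I - Q) a = r where r[i] = P(i -> X):
  [4/5, -1/20, -1/10, -1/2] . (a_Y, a_Z, a_W, a_U) = 3/20
  [-7/20, 4/5, -1/5, -1/10] . (a_Y, a_Z, a_W, a_U) = 3/20
  [-1/5, -3/5, 19/20, -3/20] . (a_Y, a_Z, a_W, a_U) = 0
  [-3/10, -3/20, -7/20, 19/20] . (a_Y, a_Z, a_W, a_U) = 1/20

Solving yields:
  a_Y = 1838/2297
  a_Z = 1911/2297
  a_W = 3721/4594
  a_U = 3377/4594

Starting state is Y, so the absorption probability is a_Y = 1838/2297.

Answer: 1838/2297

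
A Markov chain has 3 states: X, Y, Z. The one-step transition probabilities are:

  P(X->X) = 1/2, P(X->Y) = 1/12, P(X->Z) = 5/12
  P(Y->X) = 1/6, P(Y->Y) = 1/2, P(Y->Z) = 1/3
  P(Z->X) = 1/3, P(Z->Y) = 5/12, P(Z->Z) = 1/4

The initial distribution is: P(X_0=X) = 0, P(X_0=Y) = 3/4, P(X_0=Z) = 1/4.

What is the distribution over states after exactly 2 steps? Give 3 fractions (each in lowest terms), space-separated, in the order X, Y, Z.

Answer: 83/288 223/576 187/576

Derivation:
Propagating the distribution step by step (d_{t+1} = d_t * P):
d_0 = (X=0, Y=3/4, Z=1/4)
  d_1[X] = 0*1/2 + 3/4*1/6 + 1/4*1/3 = 5/24
  d_1[Y] = 0*1/12 + 3/4*1/2 + 1/4*5/12 = 23/48
  d_1[Z] = 0*5/12 + 3/4*1/3 + 1/4*1/4 = 5/16
d_1 = (X=5/24, Y=23/48, Z=5/16)
  d_2[X] = 5/24*1/2 + 23/48*1/6 + 5/16*1/3 = 83/288
  d_2[Y] = 5/24*1/12 + 23/48*1/2 + 5/16*5/12 = 223/576
  d_2[Z] = 5/24*5/12 + 23/48*1/3 + 5/16*1/4 = 187/576
d_2 = (X=83/288, Y=223/576, Z=187/576)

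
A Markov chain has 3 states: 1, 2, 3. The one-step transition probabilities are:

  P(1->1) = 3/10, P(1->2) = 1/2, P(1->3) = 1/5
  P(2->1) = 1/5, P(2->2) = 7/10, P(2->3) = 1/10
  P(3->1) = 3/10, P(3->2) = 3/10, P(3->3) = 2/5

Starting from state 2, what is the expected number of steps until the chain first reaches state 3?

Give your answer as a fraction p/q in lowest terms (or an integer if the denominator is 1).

Answer: 90/11

Derivation:
Let h_i = expected steps to first reach 3 from state i.
Boundary: h_3 = 0.
First-step equations for the other states:
  h_1 = 1 + 3/10*h_1 + 1/2*h_2 + 1/5*h_3
  h_2 = 1 + 1/5*h_1 + 7/10*h_2 + 1/10*h_3

Substituting h_3 = 0 and rearranging gives the linear system (I - Q) h = 1:
  [7/10, -1/2] . (h_1, h_2) = 1
  [-1/5, 3/10] . (h_1, h_2) = 1

Solving yields:
  h_1 = 80/11
  h_2 = 90/11

Starting state is 2, so the expected hitting time is h_2 = 90/11.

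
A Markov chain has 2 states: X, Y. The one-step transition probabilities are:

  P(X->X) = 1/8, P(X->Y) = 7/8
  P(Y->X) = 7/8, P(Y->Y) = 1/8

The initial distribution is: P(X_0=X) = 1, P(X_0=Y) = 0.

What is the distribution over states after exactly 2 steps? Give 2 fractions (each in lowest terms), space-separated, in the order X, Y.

Propagating the distribution step by step (d_{t+1} = d_t * P):
d_0 = (X=1, Y=0)
  d_1[X] = 1*1/8 + 0*7/8 = 1/8
  d_1[Y] = 1*7/8 + 0*1/8 = 7/8
d_1 = (X=1/8, Y=7/8)
  d_2[X] = 1/8*1/8 + 7/8*7/8 = 25/32
  d_2[Y] = 1/8*7/8 + 7/8*1/8 = 7/32
d_2 = (X=25/32, Y=7/32)

Answer: 25/32 7/32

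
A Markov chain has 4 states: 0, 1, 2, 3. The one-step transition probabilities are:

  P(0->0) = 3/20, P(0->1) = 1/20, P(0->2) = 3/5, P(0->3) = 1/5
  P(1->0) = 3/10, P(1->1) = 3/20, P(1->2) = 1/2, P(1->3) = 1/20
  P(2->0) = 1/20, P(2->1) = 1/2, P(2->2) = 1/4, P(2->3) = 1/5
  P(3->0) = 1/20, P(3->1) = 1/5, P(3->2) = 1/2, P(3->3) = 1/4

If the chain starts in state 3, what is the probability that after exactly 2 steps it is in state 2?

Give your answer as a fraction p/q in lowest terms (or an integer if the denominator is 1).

Answer: 19/50

Derivation:
Computing P^2 by repeated multiplication:
P^1 =
  0: [3/20, 1/20, 3/5, 1/5]
  1: [3/10, 3/20, 1/2, 1/20]
  2: [1/20, 1/2, 1/4, 1/5]
  3: [1/20, 1/5, 1/2, 1/4]
P^2 =
  0: [31/400, 71/200, 73/200, 81/400]
  1: [47/400, 119/400, 81/200, 9/50]
  2: [9/50, 97/400, 177/400, 27/200]
  3: [21/200, 133/400, 19/50, 73/400]

(P^2)[3 -> 2] = 19/50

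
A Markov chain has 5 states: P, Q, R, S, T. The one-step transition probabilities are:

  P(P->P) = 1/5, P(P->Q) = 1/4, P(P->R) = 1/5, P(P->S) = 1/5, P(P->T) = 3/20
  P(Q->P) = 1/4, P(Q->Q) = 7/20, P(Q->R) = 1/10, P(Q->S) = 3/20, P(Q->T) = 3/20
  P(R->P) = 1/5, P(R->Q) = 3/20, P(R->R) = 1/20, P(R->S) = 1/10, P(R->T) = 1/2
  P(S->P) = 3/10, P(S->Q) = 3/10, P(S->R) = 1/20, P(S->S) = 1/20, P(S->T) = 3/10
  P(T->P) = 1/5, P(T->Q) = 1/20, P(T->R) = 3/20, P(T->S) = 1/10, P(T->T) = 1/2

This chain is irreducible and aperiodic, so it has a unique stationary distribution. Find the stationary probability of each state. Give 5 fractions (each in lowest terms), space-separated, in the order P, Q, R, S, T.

Answer: 13856/62279 12328/62279 15699/124558 7838/62279 40815/124558

Derivation:
The stationary distribution satisfies pi = pi * P, i.e.:
  pi_P = 1/5*pi_P + 1/4*pi_Q + 1/5*pi_R + 3/10*pi_S + 1/5*pi_T
  pi_Q = 1/4*pi_P + 7/20*pi_Q + 3/20*pi_R + 3/10*pi_S + 1/20*pi_T
  pi_R = 1/5*pi_P + 1/10*pi_Q + 1/20*pi_R + 1/20*pi_S + 3/20*pi_T
  pi_S = 1/5*pi_P + 3/20*pi_Q + 1/10*pi_R + 1/20*pi_S + 1/10*pi_T
  pi_T = 3/20*pi_P + 3/20*pi_Q + 1/2*pi_R + 3/10*pi_S + 1/2*pi_T
with normalization: pi_P + pi_Q + pi_R + pi_S + pi_T = 1.

Using the first 4 balance equations plus normalization, the linear system A*pi = b is:
  [-4/5, 1/4, 1/5, 3/10, 1/5] . pi = 0
  [1/4, -13/20, 3/20, 3/10, 1/20] . pi = 0
  [1/5, 1/10, -19/20, 1/20, 3/20] . pi = 0
  [1/5, 3/20, 1/10, -19/20, 1/10] . pi = 0
  [1, 1, 1, 1, 1] . pi = 1

Solving yields:
  pi_P = 13856/62279
  pi_Q = 12328/62279
  pi_R = 15699/124558
  pi_S = 7838/62279
  pi_T = 40815/124558

Verification (pi * P):
  13856/62279*1/5 + 12328/62279*1/4 + 15699/124558*1/5 + 7838/62279*3/10 + 40815/124558*1/5 = 13856/62279 = pi_P  (ok)
  13856/62279*1/4 + 12328/62279*7/20 + 15699/124558*3/20 + 7838/62279*3/10 + 40815/124558*1/20 = 12328/62279 = pi_Q  (ok)
  13856/62279*1/5 + 12328/62279*1/10 + 15699/124558*1/20 + 7838/62279*1/20 + 40815/124558*3/20 = 15699/124558 = pi_R  (ok)
  13856/62279*1/5 + 12328/62279*3/20 + 15699/124558*1/10 + 7838/62279*1/20 + 40815/124558*1/10 = 7838/62279 = pi_S  (ok)
  13856/62279*3/20 + 12328/62279*3/20 + 15699/124558*1/2 + 7838/62279*3/10 + 40815/124558*1/2 = 40815/124558 = pi_T  (ok)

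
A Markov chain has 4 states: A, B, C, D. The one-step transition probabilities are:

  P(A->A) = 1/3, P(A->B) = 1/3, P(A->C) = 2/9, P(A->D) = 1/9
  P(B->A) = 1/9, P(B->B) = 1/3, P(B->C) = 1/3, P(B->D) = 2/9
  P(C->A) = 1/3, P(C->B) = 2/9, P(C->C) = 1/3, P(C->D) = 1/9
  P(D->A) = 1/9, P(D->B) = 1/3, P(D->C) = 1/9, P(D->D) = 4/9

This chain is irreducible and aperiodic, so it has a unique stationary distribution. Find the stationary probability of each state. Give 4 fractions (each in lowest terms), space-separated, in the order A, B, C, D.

Answer: 5/23 7/23 6/23 5/23

Derivation:
The stationary distribution satisfies pi = pi * P, i.e.:
  pi_A = 1/3*pi_A + 1/9*pi_B + 1/3*pi_C + 1/9*pi_D
  pi_B = 1/3*pi_A + 1/3*pi_B + 2/9*pi_C + 1/3*pi_D
  pi_C = 2/9*pi_A + 1/3*pi_B + 1/3*pi_C + 1/9*pi_D
  pi_D = 1/9*pi_A + 2/9*pi_B + 1/9*pi_C + 4/9*pi_D
with normalization: pi_A + pi_B + pi_C + pi_D = 1.

Using the first 3 balance equations plus normalization, the linear system A*pi = b is:
  [-2/3, 1/9, 1/3, 1/9] . pi = 0
  [1/3, -2/3, 2/9, 1/3] . pi = 0
  [2/9, 1/3, -2/3, 1/9] . pi = 0
  [1, 1, 1, 1] . pi = 1

Solving yields:
  pi_A = 5/23
  pi_B = 7/23
  pi_C = 6/23
  pi_D = 5/23

Verification (pi * P):
  5/23*1/3 + 7/23*1/9 + 6/23*1/3 + 5/23*1/9 = 5/23 = pi_A  (ok)
  5/23*1/3 + 7/23*1/3 + 6/23*2/9 + 5/23*1/3 = 7/23 = pi_B  (ok)
  5/23*2/9 + 7/23*1/3 + 6/23*1/3 + 5/23*1/9 = 6/23 = pi_C  (ok)
  5/23*1/9 + 7/23*2/9 + 6/23*1/9 + 5/23*4/9 = 5/23 = pi_D  (ok)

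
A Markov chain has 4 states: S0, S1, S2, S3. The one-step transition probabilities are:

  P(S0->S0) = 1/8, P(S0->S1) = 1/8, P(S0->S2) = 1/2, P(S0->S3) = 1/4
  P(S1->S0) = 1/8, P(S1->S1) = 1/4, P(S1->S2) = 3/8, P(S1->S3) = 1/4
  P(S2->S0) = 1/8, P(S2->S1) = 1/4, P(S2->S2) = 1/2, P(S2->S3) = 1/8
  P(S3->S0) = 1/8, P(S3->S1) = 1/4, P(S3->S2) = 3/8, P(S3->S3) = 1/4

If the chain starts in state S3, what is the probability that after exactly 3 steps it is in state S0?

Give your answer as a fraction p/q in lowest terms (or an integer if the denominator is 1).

Answer: 1/8

Derivation:
Computing P^3 by repeated multiplication:
P^1 =
  S0: [1/8, 1/8, 1/2, 1/4]
  S1: [1/8, 1/4, 3/8, 1/4]
  S2: [1/8, 1/4, 1/2, 1/8]
  S3: [1/8, 1/4, 3/8, 1/4]
P^2 =
  S0: [1/8, 15/64, 29/64, 3/16]
  S1: [1/8, 15/64, 7/16, 13/64]
  S2: [1/8, 15/64, 29/64, 3/16]
  S3: [1/8, 15/64, 7/16, 13/64]
P^3 =
  S0: [1/8, 15/64, 229/512, 99/512]
  S1: [1/8, 15/64, 57/128, 25/128]
  S2: [1/8, 15/64, 229/512, 99/512]
  S3: [1/8, 15/64, 57/128, 25/128]

(P^3)[S3 -> S0] = 1/8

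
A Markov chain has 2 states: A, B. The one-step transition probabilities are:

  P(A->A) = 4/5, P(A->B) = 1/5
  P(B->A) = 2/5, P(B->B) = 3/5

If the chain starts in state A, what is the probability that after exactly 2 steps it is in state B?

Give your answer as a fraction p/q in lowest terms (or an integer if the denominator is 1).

Answer: 7/25

Derivation:
Computing P^2 by repeated multiplication:
P^1 =
  A: [4/5, 1/5]
  B: [2/5, 3/5]
P^2 =
  A: [18/25, 7/25]
  B: [14/25, 11/25]

(P^2)[A -> B] = 7/25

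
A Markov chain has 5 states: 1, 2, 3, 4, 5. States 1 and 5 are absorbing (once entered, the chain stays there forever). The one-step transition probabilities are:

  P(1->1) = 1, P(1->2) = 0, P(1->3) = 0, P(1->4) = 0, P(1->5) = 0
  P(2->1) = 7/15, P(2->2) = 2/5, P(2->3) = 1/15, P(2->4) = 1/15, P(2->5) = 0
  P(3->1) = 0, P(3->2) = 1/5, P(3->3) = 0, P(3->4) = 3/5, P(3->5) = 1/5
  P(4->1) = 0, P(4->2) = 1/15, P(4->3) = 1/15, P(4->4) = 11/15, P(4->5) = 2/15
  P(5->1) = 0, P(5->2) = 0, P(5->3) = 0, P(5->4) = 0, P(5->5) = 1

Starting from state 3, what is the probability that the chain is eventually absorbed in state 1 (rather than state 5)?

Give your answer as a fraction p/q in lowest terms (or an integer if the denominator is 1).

Answer: 7/20

Derivation:
Let a_i = P(absorbed in 1 | start in state i).
Boundary conditions: a_1 = 1, a_5 = 0.
For each transient state i, a_i = sum_j P(i->j) * a_j:
  a_2 = 7/15*a_1 + 2/5*a_2 + 1/15*a_3 + 1/15*a_4 + 0*a_5
  a_3 = 0*a_1 + 1/5*a_2 + 0*a_3 + 3/5*a_4 + 1/5*a_5
  a_4 = 0*a_1 + 1/15*a_2 + 1/15*a_3 + 11/15*a_4 + 2/15*a_5

Substituting a_1 = 1 and a_5 = 0, rearrange to (I - Q) a = r where r[i] = P(i -> 1):
  [3/5, -1/15, -1/15] . (a_2, a_3, a_4) = 7/15
  [-1/5, 1, -3/5] . (a_2, a_3, a_4) = 0
  [-1/15, -1/15, 4/15] . (a_2, a_3, a_4) = 0

Solving yields:
  a_2 = 17/20
  a_3 = 7/20
  a_4 = 3/10

Starting state is 3, so the absorption probability is a_3 = 7/20.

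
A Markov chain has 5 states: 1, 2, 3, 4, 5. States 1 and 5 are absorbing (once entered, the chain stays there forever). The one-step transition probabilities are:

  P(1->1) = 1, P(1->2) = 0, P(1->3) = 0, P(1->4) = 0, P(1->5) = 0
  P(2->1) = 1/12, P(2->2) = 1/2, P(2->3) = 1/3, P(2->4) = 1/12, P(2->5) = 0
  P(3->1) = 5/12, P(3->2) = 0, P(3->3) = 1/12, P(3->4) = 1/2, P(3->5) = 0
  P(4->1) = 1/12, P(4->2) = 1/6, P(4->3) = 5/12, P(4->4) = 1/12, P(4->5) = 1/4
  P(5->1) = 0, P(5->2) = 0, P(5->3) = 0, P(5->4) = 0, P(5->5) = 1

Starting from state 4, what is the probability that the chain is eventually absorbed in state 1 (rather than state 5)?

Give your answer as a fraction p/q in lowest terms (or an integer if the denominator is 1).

Let a_i = P(absorbed in 1 | start in state i).
Boundary conditions: a_1 = 1, a_5 = 0.
For each transient state i, a_i = sum_j P(i->j) * a_j:
  a_2 = 1/12*a_1 + 1/2*a_2 + 1/3*a_3 + 1/12*a_4 + 0*a_5
  a_3 = 5/12*a_1 + 0*a_2 + 1/12*a_3 + 1/2*a_4 + 0*a_5
  a_4 = 1/12*a_1 + 1/6*a_2 + 5/12*a_3 + 1/12*a_4 + 1/4*a_5

Substituting a_1 = 1 and a_5 = 0, rearrange to (I - Q) a = r where r[i] = P(i -> 1):
  [1/2, -1/3, -1/12] . (a_2, a_3, a_4) = 1/12
  [0, 11/12, -1/2] . (a_2, a_3, a_4) = 5/12
  [-1/6, -5/12, 11/12] . (a_2, a_3, a_4) = 1/12

Solving yields:
  a_2 = 53/68
  a_3 = 92/119
  a_4 = 139/238

Starting state is 4, so the absorption probability is a_4 = 139/238.

Answer: 139/238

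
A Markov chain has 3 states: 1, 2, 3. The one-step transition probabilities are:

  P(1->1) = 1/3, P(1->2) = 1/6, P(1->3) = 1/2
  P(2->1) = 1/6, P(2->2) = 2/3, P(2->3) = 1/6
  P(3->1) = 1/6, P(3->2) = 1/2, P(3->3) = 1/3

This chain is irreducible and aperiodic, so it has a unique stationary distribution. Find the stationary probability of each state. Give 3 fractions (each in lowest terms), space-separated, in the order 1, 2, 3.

The stationary distribution satisfies pi = pi * P, i.e.:
  pi_1 = 1/3*pi_1 + 1/6*pi_2 + 1/6*pi_3
  pi_2 = 1/6*pi_1 + 2/3*pi_2 + 1/2*pi_3
  pi_3 = 1/2*pi_1 + 1/6*pi_2 + 1/3*pi_3
with normalization: pi_1 + pi_2 + pi_3 = 1.

Using the first 2 balance equations plus normalization, the linear system A*pi = b is:
  [-2/3, 1/6, 1/6] . pi = 0
  [1/6, -1/3, 1/2] . pi = 0
  [1, 1, 1] . pi = 1

Solving yields:
  pi_1 = 1/5
  pi_2 = 13/25
  pi_3 = 7/25

Verification (pi * P):
  1/5*1/3 + 13/25*1/6 + 7/25*1/6 = 1/5 = pi_1  (ok)
  1/5*1/6 + 13/25*2/3 + 7/25*1/2 = 13/25 = pi_2  (ok)
  1/5*1/2 + 13/25*1/6 + 7/25*1/3 = 7/25 = pi_3  (ok)

Answer: 1/5 13/25 7/25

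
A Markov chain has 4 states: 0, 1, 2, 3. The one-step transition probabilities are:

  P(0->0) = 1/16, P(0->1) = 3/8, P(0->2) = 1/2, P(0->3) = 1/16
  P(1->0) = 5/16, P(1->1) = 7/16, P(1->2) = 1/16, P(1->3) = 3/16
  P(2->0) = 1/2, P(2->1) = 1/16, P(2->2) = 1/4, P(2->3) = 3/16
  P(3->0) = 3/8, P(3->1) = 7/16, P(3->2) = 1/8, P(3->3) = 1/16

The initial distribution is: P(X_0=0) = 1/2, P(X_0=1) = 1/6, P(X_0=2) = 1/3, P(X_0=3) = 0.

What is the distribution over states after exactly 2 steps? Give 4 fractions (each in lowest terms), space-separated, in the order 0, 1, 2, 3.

Answer: 165/512 75/256 125/512 9/64

Derivation:
Propagating the distribution step by step (d_{t+1} = d_t * P):
d_0 = (0=1/2, 1=1/6, 2=1/3, 3=0)
  d_1[0] = 1/2*1/16 + 1/6*5/16 + 1/3*1/2 + 0*3/8 = 1/4
  d_1[1] = 1/2*3/8 + 1/6*7/16 + 1/3*1/16 + 0*7/16 = 9/32
  d_1[2] = 1/2*1/2 + 1/6*1/16 + 1/3*1/4 + 0*1/8 = 11/32
  d_1[3] = 1/2*1/16 + 1/6*3/16 + 1/3*3/16 + 0*1/16 = 1/8
d_1 = (0=1/4, 1=9/32, 2=11/32, 3=1/8)
  d_2[0] = 1/4*1/16 + 9/32*5/16 + 11/32*1/2 + 1/8*3/8 = 165/512
  d_2[1] = 1/4*3/8 + 9/32*7/16 + 11/32*1/16 + 1/8*7/16 = 75/256
  d_2[2] = 1/4*1/2 + 9/32*1/16 + 11/32*1/4 + 1/8*1/8 = 125/512
  d_2[3] = 1/4*1/16 + 9/32*3/16 + 11/32*3/16 + 1/8*1/16 = 9/64
d_2 = (0=165/512, 1=75/256, 2=125/512, 3=9/64)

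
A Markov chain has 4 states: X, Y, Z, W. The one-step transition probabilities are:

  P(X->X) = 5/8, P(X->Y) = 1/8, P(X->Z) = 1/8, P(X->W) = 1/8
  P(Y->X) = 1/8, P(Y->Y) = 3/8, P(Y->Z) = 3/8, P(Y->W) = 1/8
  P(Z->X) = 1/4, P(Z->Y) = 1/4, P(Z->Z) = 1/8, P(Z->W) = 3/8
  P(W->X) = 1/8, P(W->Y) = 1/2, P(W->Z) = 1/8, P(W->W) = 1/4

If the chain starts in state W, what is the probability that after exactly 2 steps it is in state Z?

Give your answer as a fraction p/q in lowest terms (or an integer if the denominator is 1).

Answer: 1/4

Derivation:
Computing P^2 by repeated multiplication:
P^1 =
  X: [5/8, 1/8, 1/8, 1/8]
  Y: [1/8, 3/8, 3/8, 1/8]
  Z: [1/4, 1/4, 1/8, 3/8]
  W: [1/8, 1/2, 1/8, 1/4]
P^2 =
  X: [29/64, 7/32, 5/32, 11/64]
  Y: [15/64, 5/16, 7/32, 15/64]
  Z: [17/64, 11/32, 3/16, 13/64]
  W: [13/64, 23/64, 1/4, 3/16]

(P^2)[W -> Z] = 1/4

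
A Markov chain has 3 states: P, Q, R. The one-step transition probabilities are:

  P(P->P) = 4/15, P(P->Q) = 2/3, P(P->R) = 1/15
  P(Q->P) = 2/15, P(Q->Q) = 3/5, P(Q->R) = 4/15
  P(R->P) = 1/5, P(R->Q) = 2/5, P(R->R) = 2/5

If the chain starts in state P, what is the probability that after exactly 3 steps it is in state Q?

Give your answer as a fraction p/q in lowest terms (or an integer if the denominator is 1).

Computing P^3 by repeated multiplication:
P^1 =
  P: [4/15, 2/3, 1/15]
  Q: [2/15, 3/5, 4/15]
  R: [1/5, 2/5, 2/5]
P^2 =
  P: [13/75, 136/225, 2/9]
  Q: [38/225, 5/9, 62/225]
  R: [14/75, 8/15, 7/25]
P^3 =
  P: [578/3375, 638/1125, 883/3375]
  Q: [196/1125, 1877/3375, 182/675]
  R: [199/1125, 626/1125, 4/15]

(P^3)[P -> Q] = 638/1125

Answer: 638/1125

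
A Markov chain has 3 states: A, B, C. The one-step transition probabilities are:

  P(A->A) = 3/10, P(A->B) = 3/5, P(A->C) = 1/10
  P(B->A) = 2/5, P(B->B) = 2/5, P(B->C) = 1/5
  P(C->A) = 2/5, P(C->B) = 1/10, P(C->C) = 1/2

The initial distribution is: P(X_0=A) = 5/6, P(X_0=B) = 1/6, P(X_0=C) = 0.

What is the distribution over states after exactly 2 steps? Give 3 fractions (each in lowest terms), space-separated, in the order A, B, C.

Propagating the distribution step by step (d_{t+1} = d_t * P):
d_0 = (A=5/6, B=1/6, C=0)
  d_1[A] = 5/6*3/10 + 1/6*2/5 + 0*2/5 = 19/60
  d_1[B] = 5/6*3/5 + 1/6*2/5 + 0*1/10 = 17/30
  d_1[C] = 5/6*1/10 + 1/6*1/5 + 0*1/2 = 7/60
d_1 = (A=19/60, B=17/30, C=7/60)
  d_2[A] = 19/60*3/10 + 17/30*2/5 + 7/60*2/5 = 221/600
  d_2[B] = 19/60*3/5 + 17/30*2/5 + 7/60*1/10 = 257/600
  d_2[C] = 19/60*1/10 + 17/30*1/5 + 7/60*1/2 = 61/300
d_2 = (A=221/600, B=257/600, C=61/300)

Answer: 221/600 257/600 61/300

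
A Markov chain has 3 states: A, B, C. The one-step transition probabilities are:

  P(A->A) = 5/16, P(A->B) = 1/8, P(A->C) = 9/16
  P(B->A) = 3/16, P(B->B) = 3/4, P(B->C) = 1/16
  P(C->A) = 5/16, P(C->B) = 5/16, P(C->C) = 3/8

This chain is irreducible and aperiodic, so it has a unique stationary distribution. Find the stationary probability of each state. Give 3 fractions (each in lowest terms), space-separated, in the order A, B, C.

The stationary distribution satisfies pi = pi * P, i.e.:
  pi_A = 5/16*pi_A + 3/16*pi_B + 5/16*pi_C
  pi_B = 1/8*pi_A + 3/4*pi_B + 5/16*pi_C
  pi_C = 9/16*pi_A + 1/16*pi_B + 3/8*pi_C
with normalization: pi_A + pi_B + pi_C = 1.

Using the first 2 balance equations plus normalization, the linear system A*pi = b is:
  [-11/16, 3/16, 5/16] . pi = 0
  [1/8, -1/4, 5/16] . pi = 0
  [1, 1, 1] . pi = 1

Solving yields:
  pi_A = 35/138
  pi_B = 65/138
  pi_C = 19/69

Verification (pi * P):
  35/138*5/16 + 65/138*3/16 + 19/69*5/16 = 35/138 = pi_A  (ok)
  35/138*1/8 + 65/138*3/4 + 19/69*5/16 = 65/138 = pi_B  (ok)
  35/138*9/16 + 65/138*1/16 + 19/69*3/8 = 19/69 = pi_C  (ok)

Answer: 35/138 65/138 19/69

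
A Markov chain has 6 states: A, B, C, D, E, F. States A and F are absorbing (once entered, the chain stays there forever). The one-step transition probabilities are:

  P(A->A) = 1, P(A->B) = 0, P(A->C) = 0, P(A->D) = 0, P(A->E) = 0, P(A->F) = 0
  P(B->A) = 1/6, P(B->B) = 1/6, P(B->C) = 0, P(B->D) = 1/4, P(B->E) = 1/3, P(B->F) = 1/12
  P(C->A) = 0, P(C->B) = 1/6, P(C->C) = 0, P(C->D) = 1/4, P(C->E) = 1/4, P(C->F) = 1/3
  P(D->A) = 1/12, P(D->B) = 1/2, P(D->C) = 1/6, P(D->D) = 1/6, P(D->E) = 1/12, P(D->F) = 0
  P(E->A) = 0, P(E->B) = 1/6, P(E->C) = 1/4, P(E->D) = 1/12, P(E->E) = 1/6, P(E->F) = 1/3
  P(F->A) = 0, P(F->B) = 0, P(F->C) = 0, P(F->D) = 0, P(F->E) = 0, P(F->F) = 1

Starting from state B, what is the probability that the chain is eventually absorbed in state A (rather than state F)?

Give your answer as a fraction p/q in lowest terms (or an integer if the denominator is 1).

Let a_i = P(absorbed in A | start in state i).
Boundary conditions: a_A = 1, a_F = 0.
For each transient state i, a_i = sum_j P(i->j) * a_j:
  a_B = 1/6*a_A + 1/6*a_B + 0*a_C + 1/4*a_D + 1/3*a_E + 1/12*a_F
  a_C = 0*a_A + 1/6*a_B + 0*a_C + 1/4*a_D + 1/4*a_E + 1/3*a_F
  a_D = 1/12*a_A + 1/2*a_B + 1/6*a_C + 1/6*a_D + 1/12*a_E + 0*a_F
  a_E = 0*a_A + 1/6*a_B + 1/4*a_C + 1/12*a_D + 1/6*a_E + 1/3*a_F

Substituting a_A = 1 and a_F = 0, rearrange to (I - Q) a = r where r[i] = P(i -> A):
  [5/6, 0, -1/4, -1/3] . (a_B, a_C, a_D, a_E) = 1/6
  [-1/6, 1, -1/4, -1/4] . (a_B, a_C, a_D, a_E) = 0
  [-1/2, -1/6, 5/6, -1/12] . (a_B, a_C, a_D, a_E) = 1/12
  [-1/6, -1/4, -1/12, 5/6] . (a_B, a_C, a_D, a_E) = 0

Solving yields:
  a_B = 2463/6314
  a_C = 94/451
  a_D = 113/287
  a_E = 568/3157

Starting state is B, so the absorption probability is a_B = 2463/6314.

Answer: 2463/6314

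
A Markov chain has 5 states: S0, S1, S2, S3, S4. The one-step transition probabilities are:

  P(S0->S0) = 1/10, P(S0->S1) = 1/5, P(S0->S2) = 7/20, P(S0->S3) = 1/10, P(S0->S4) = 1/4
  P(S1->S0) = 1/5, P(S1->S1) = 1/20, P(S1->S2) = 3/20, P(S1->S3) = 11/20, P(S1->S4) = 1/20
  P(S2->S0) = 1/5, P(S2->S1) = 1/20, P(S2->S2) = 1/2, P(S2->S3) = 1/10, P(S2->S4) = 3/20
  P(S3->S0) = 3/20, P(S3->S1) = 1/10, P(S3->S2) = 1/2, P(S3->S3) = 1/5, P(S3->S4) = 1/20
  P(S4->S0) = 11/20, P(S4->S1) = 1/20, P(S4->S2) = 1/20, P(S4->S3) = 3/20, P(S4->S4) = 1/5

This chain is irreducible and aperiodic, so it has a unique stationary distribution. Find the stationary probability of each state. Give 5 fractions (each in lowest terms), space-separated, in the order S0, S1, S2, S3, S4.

Answer: 32260/144409 13255/144409 52698/144409 23911/144409 22285/144409

Derivation:
The stationary distribution satisfies pi = pi * P, i.e.:
  pi_S0 = 1/10*pi_S0 + 1/5*pi_S1 + 1/5*pi_S2 + 3/20*pi_S3 + 11/20*pi_S4
  pi_S1 = 1/5*pi_S0 + 1/20*pi_S1 + 1/20*pi_S2 + 1/10*pi_S3 + 1/20*pi_S4
  pi_S2 = 7/20*pi_S0 + 3/20*pi_S1 + 1/2*pi_S2 + 1/2*pi_S3 + 1/20*pi_S4
  pi_S3 = 1/10*pi_S0 + 11/20*pi_S1 + 1/10*pi_S2 + 1/5*pi_S3 + 3/20*pi_S4
  pi_S4 = 1/4*pi_S0 + 1/20*pi_S1 + 3/20*pi_S2 + 1/20*pi_S3 + 1/5*pi_S4
with normalization: pi_S0 + pi_S1 + pi_S2 + pi_S3 + pi_S4 = 1.

Using the first 4 balance equations plus normalization, the linear system A*pi = b is:
  [-9/10, 1/5, 1/5, 3/20, 11/20] . pi = 0
  [1/5, -19/20, 1/20, 1/10, 1/20] . pi = 0
  [7/20, 3/20, -1/2, 1/2, 1/20] . pi = 0
  [1/10, 11/20, 1/10, -4/5, 3/20] . pi = 0
  [1, 1, 1, 1, 1] . pi = 1

Solving yields:
  pi_S0 = 32260/144409
  pi_S1 = 13255/144409
  pi_S2 = 52698/144409
  pi_S3 = 23911/144409
  pi_S4 = 22285/144409

Verification (pi * P):
  32260/144409*1/10 + 13255/144409*1/5 + 52698/144409*1/5 + 23911/144409*3/20 + 22285/144409*11/20 = 32260/144409 = pi_S0  (ok)
  32260/144409*1/5 + 13255/144409*1/20 + 52698/144409*1/20 + 23911/144409*1/10 + 22285/144409*1/20 = 13255/144409 = pi_S1  (ok)
  32260/144409*7/20 + 13255/144409*3/20 + 52698/144409*1/2 + 23911/144409*1/2 + 22285/144409*1/20 = 52698/144409 = pi_S2  (ok)
  32260/144409*1/10 + 13255/144409*11/20 + 52698/144409*1/10 + 23911/144409*1/5 + 22285/144409*3/20 = 23911/144409 = pi_S3  (ok)
  32260/144409*1/4 + 13255/144409*1/20 + 52698/144409*3/20 + 23911/144409*1/20 + 22285/144409*1/5 = 22285/144409 = pi_S4  (ok)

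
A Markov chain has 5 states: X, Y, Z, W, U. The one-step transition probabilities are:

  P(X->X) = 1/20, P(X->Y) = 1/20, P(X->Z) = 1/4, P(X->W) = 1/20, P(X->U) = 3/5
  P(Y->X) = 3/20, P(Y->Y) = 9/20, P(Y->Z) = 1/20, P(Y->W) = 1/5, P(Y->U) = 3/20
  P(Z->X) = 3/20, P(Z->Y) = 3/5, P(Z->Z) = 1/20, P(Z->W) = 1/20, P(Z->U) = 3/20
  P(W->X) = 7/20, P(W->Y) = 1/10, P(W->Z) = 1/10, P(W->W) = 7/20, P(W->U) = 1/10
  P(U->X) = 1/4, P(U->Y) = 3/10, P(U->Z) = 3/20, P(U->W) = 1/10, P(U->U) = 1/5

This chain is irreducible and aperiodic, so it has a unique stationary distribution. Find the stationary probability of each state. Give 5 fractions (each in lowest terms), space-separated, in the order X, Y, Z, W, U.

The stationary distribution satisfies pi = pi * P, i.e.:
  pi_X = 1/20*pi_X + 3/20*pi_Y + 3/20*pi_Z + 7/20*pi_W + 1/4*pi_U
  pi_Y = 1/20*pi_X + 9/20*pi_Y + 3/5*pi_Z + 1/10*pi_W + 3/10*pi_U
  pi_Z = 1/4*pi_X + 1/20*pi_Y + 1/20*pi_Z + 1/10*pi_W + 3/20*pi_U
  pi_W = 1/20*pi_X + 1/5*pi_Y + 1/20*pi_Z + 7/20*pi_W + 1/10*pi_U
  pi_U = 3/5*pi_X + 3/20*pi_Y + 3/20*pi_Z + 1/10*pi_W + 1/5*pi_U
with normalization: pi_X + pi_Y + pi_Z + pi_W + pi_U = 1.

Using the first 4 balance equations plus normalization, the linear system A*pi = b is:
  [-19/20, 3/20, 3/20, 7/20, 1/4] . pi = 0
  [1/20, -11/20, 3/5, 1/10, 3/10] . pi = 0
  [1/4, 1/20, -19/20, 1/10, 3/20] . pi = 0
  [1/20, 1/5, 1/20, -13/20, 1/10] . pi = 0
  [1, 1, 1, 1, 1] . pi = 1

Solving yields:
  pi_X = 26617/143172
  pi_Y = 43525/143172
  pi_Z = 16987/143172
  pi_W = 10993/71586
  pi_U = 34057/143172

Verification (pi * P):
  26617/143172*1/20 + 43525/143172*3/20 + 16987/143172*3/20 + 10993/71586*7/20 + 34057/143172*1/4 = 26617/143172 = pi_X  (ok)
  26617/143172*1/20 + 43525/143172*9/20 + 16987/143172*3/5 + 10993/71586*1/10 + 34057/143172*3/10 = 43525/143172 = pi_Y  (ok)
  26617/143172*1/4 + 43525/143172*1/20 + 16987/143172*1/20 + 10993/71586*1/10 + 34057/143172*3/20 = 16987/143172 = pi_Z  (ok)
  26617/143172*1/20 + 43525/143172*1/5 + 16987/143172*1/20 + 10993/71586*7/20 + 34057/143172*1/10 = 10993/71586 = pi_W  (ok)
  26617/143172*3/5 + 43525/143172*3/20 + 16987/143172*3/20 + 10993/71586*1/10 + 34057/143172*1/5 = 34057/143172 = pi_U  (ok)

Answer: 26617/143172 43525/143172 16987/143172 10993/71586 34057/143172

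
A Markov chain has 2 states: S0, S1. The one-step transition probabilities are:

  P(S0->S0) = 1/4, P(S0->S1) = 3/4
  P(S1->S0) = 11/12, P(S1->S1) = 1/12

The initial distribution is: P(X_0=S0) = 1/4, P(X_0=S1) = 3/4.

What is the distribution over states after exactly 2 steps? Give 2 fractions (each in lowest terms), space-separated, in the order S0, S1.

Answer: 5/12 7/12

Derivation:
Propagating the distribution step by step (d_{t+1} = d_t * P):
d_0 = (S0=1/4, S1=3/4)
  d_1[S0] = 1/4*1/4 + 3/4*11/12 = 3/4
  d_1[S1] = 1/4*3/4 + 3/4*1/12 = 1/4
d_1 = (S0=3/4, S1=1/4)
  d_2[S0] = 3/4*1/4 + 1/4*11/12 = 5/12
  d_2[S1] = 3/4*3/4 + 1/4*1/12 = 7/12
d_2 = (S0=5/12, S1=7/12)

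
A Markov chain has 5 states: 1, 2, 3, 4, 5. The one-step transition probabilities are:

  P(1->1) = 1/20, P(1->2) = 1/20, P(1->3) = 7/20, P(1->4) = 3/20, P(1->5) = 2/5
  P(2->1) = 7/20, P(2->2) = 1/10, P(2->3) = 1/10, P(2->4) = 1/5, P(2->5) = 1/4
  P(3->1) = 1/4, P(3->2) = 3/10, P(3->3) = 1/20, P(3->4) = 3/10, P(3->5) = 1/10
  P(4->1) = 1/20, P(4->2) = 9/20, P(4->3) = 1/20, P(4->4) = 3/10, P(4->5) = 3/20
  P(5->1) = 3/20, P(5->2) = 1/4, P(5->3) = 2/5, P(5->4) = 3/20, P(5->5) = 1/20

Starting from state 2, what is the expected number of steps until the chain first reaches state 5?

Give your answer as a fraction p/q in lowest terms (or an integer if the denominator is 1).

Let h_i = expected steps to first reach 5 from state i.
Boundary: h_5 = 0.
First-step equations for the other states:
  h_1 = 1 + 1/20*h_1 + 1/20*h_2 + 7/20*h_3 + 3/20*h_4 + 2/5*h_5
  h_2 = 1 + 7/20*h_1 + 1/10*h_2 + 1/10*h_3 + 1/5*h_4 + 1/4*h_5
  h_3 = 1 + 1/4*h_1 + 3/10*h_2 + 1/20*h_3 + 3/10*h_4 + 1/10*h_5
  h_4 = 1 + 1/20*h_1 + 9/20*h_2 + 1/20*h_3 + 3/10*h_4 + 3/20*h_5

Substituting h_5 = 0 and rearranging gives the linear system (I - Q) h = 1:
  [19/20, -1/20, -7/20, -3/20] . (h_1, h_2, h_3, h_4) = 1
  [-7/20, 9/10, -1/10, -1/5] . (h_1, h_2, h_3, h_4) = 1
  [-1/4, -3/10, 19/20, -3/10] . (h_1, h_2, h_3, h_4) = 1
  [-1/20, -9/20, -1/20, 7/10] . (h_1, h_2, h_3, h_4) = 1

Solving yields:
  h_1 = 26020/6809
  h_2 = 28560/6809
  h_3 = 33240/6809
  h_4 = 32320/6809

Starting state is 2, so the expected hitting time is h_2 = 28560/6809.

Answer: 28560/6809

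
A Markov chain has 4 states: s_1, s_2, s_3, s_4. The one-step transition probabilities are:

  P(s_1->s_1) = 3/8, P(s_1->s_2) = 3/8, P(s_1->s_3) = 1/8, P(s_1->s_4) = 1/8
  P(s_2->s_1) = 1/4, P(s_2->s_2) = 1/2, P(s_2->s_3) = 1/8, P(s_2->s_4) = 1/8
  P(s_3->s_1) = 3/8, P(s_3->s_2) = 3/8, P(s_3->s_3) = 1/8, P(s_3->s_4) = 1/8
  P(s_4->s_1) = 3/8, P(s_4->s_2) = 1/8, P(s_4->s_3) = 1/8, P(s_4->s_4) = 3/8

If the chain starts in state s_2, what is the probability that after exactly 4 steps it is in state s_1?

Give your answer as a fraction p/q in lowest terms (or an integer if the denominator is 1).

Computing P^4 by repeated multiplication:
P^1 =
  s_1: [3/8, 3/8, 1/8, 1/8]
  s_2: [1/4, 1/2, 1/8, 1/8]
  s_3: [3/8, 3/8, 1/8, 1/8]
  s_4: [3/8, 1/8, 1/8, 3/8]
P^2 =
  s_1: [21/64, 25/64, 1/8, 5/32]
  s_2: [5/16, 13/32, 1/8, 5/32]
  s_3: [21/64, 25/64, 1/8, 5/32]
  s_4: [23/64, 19/64, 1/8, 7/32]
P^3 =
  s_1: [167/512, 197/512, 1/8, 21/128]
  s_2: [83/256, 99/256, 1/8, 21/128]
  s_3: [167/512, 197/512, 1/8, 21/128]
  s_4: [173/512, 183/512, 1/8, 23/128]
P^4 =
  s_1: [1339/4096, 1565/4096, 1/8, 85/512]
  s_2: [669/2048, 783/2048, 1/8, 85/512]
  s_3: [1339/4096, 1565/4096, 1/8, 85/512]
  s_4: [1353/4096, 1535/4096, 1/8, 87/512]

(P^4)[s_2 -> s_1] = 669/2048

Answer: 669/2048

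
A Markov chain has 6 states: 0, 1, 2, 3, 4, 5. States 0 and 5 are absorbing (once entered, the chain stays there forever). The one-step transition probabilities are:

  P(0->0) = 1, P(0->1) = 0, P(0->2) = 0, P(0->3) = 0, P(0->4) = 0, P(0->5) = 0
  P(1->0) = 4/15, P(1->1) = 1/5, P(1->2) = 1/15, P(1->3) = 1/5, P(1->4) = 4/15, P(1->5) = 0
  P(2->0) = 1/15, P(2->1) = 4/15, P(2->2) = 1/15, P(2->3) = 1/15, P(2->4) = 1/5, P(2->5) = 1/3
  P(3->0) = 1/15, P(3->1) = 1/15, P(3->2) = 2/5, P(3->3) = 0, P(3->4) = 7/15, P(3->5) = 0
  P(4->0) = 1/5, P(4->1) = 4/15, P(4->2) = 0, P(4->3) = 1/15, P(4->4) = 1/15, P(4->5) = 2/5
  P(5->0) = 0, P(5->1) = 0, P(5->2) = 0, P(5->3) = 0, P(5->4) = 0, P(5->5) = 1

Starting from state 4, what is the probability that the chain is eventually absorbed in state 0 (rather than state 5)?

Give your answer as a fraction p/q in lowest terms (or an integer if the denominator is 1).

Let a_i = P(absorbed in 0 | start in state i).
Boundary conditions: a_0 = 1, a_5 = 0.
For each transient state i, a_i = sum_j P(i->j) * a_j:
  a_1 = 4/15*a_0 + 1/5*a_1 + 1/15*a_2 + 1/5*a_3 + 4/15*a_4 + 0*a_5
  a_2 = 1/15*a_0 + 4/15*a_1 + 1/15*a_2 + 1/15*a_3 + 1/5*a_4 + 1/3*a_5
  a_3 = 1/15*a_0 + 1/15*a_1 + 2/5*a_2 + 0*a_3 + 7/15*a_4 + 0*a_5
  a_4 = 1/5*a_0 + 4/15*a_1 + 0*a_2 + 1/15*a_3 + 1/15*a_4 + 2/5*a_5

Substituting a_0 = 1 and a_5 = 0, rearrange to (I - Q) a = r where r[i] = P(i -> 0):
  [4/5, -1/15, -1/5, -4/15] . (a_1, a_2, a_3, a_4) = 4/15
  [-4/15, 14/15, -1/15, -1/5] . (a_1, a_2, a_3, a_4) = 1/15
  [-1/15, -2/5, 1, -7/15] . (a_1, a_2, a_3, a_4) = 1/15
  [-4/15, 0, -1/15, 14/15] . (a_1, a_2, a_3, a_4) = 1/5

Solving yields:
  a_1 = 15748/25439
  a_2 = 9451/25439
  a_3 = 11555/25439
  a_4 = 10776/25439

Starting state is 4, so the absorption probability is a_4 = 10776/25439.

Answer: 10776/25439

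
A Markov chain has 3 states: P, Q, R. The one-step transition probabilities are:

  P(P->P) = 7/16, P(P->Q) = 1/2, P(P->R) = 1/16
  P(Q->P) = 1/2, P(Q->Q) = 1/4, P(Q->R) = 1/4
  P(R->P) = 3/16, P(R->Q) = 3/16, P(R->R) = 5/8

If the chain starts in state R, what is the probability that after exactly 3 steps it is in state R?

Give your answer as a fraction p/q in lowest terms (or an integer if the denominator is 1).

Computing P^3 by repeated multiplication:
P^1 =
  P: [7/16, 1/2, 1/16]
  Q: [1/2, 1/4, 1/4]
  R: [3/16, 3/16, 5/8]
P^2 =
  P: [29/64, 91/256, 49/256]
  Q: [25/64, 23/64, 1/4]
  R: [75/256, 33/128, 115/256]
P^3 =
  P: [1687/4096, 1439/4096, 485/2048]
  Q: [407/1024, 85/256, 277/1024]
  R: [699/2048, 1209/4096, 1489/4096]

(P^3)[R -> R] = 1489/4096

Answer: 1489/4096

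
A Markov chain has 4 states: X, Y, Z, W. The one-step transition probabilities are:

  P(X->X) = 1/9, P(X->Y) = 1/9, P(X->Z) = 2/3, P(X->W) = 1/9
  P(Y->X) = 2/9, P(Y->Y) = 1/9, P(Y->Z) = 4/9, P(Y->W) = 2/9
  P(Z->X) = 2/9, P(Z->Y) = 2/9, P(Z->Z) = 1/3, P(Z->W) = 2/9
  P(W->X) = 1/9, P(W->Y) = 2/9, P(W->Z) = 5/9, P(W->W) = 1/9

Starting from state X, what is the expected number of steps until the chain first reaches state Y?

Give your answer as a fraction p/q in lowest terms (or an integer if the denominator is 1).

Answer: 109/20

Derivation:
Let h_i = expected steps to first reach Y from state i.
Boundary: h_Y = 0.
First-step equations for the other states:
  h_X = 1 + 1/9*h_X + 1/9*h_Y + 2/3*h_Z + 1/9*h_W
  h_Z = 1 + 2/9*h_X + 2/9*h_Y + 1/3*h_Z + 2/9*h_W
  h_W = 1 + 1/9*h_X + 2/9*h_Y + 5/9*h_Z + 1/9*h_W

Substituting h_Y = 0 and rearranging gives the linear system (I - Q) h = 1:
  [8/9, -2/3, -1/9] . (h_X, h_Z, h_W) = 1
  [-2/9, 2/3, -2/9] . (h_X, h_Z, h_W) = 1
  [-1/9, -5/9, 8/9] . (h_X, h_Z, h_W) = 1

Solving yields:
  h_X = 109/20
  h_Z = 99/20
  h_W = 49/10

Starting state is X, so the expected hitting time is h_X = 109/20.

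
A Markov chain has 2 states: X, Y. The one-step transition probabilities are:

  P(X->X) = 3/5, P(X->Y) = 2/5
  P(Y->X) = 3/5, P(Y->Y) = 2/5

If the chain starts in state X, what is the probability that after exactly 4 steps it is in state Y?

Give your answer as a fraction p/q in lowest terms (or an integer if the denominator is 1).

Answer: 2/5

Derivation:
Computing P^4 by repeated multiplication:
P^1 =
  X: [3/5, 2/5]
  Y: [3/5, 2/5]
P^2 =
  X: [3/5, 2/5]
  Y: [3/5, 2/5]
P^3 =
  X: [3/5, 2/5]
  Y: [3/5, 2/5]
P^4 =
  X: [3/5, 2/5]
  Y: [3/5, 2/5]

(P^4)[X -> Y] = 2/5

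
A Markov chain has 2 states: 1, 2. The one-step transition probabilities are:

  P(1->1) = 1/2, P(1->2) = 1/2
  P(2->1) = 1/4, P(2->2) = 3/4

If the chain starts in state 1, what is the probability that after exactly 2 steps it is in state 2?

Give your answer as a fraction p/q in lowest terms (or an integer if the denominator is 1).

Computing P^2 by repeated multiplication:
P^1 =
  1: [1/2, 1/2]
  2: [1/4, 3/4]
P^2 =
  1: [3/8, 5/8]
  2: [5/16, 11/16]

(P^2)[1 -> 2] = 5/8

Answer: 5/8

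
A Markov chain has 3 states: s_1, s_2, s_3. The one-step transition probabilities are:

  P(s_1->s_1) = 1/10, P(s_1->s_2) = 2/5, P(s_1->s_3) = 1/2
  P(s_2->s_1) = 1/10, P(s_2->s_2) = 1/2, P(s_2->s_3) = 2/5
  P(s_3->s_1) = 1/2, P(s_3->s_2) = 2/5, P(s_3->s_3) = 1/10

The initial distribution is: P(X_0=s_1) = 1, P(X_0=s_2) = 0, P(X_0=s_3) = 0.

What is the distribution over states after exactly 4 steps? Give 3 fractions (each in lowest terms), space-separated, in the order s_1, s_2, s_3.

Answer: 301/1250 1111/2500 787/2500

Derivation:
Propagating the distribution step by step (d_{t+1} = d_t * P):
d_0 = (s_1=1, s_2=0, s_3=0)
  d_1[s_1] = 1*1/10 + 0*1/10 + 0*1/2 = 1/10
  d_1[s_2] = 1*2/5 + 0*1/2 + 0*2/5 = 2/5
  d_1[s_3] = 1*1/2 + 0*2/5 + 0*1/10 = 1/2
d_1 = (s_1=1/10, s_2=2/5, s_3=1/2)
  d_2[s_1] = 1/10*1/10 + 2/5*1/10 + 1/2*1/2 = 3/10
  d_2[s_2] = 1/10*2/5 + 2/5*1/2 + 1/2*2/5 = 11/25
  d_2[s_3] = 1/10*1/2 + 2/5*2/5 + 1/2*1/10 = 13/50
d_2 = (s_1=3/10, s_2=11/25, s_3=13/50)
  d_3[s_1] = 3/10*1/10 + 11/25*1/10 + 13/50*1/2 = 51/250
  d_3[s_2] = 3/10*2/5 + 11/25*1/2 + 13/50*2/5 = 111/250
  d_3[s_3] = 3/10*1/2 + 11/25*2/5 + 13/50*1/10 = 44/125
d_3 = (s_1=51/250, s_2=111/250, s_3=44/125)
  d_4[s_1] = 51/250*1/10 + 111/250*1/10 + 44/125*1/2 = 301/1250
  d_4[s_2] = 51/250*2/5 + 111/250*1/2 + 44/125*2/5 = 1111/2500
  d_4[s_3] = 51/250*1/2 + 111/250*2/5 + 44/125*1/10 = 787/2500
d_4 = (s_1=301/1250, s_2=1111/2500, s_3=787/2500)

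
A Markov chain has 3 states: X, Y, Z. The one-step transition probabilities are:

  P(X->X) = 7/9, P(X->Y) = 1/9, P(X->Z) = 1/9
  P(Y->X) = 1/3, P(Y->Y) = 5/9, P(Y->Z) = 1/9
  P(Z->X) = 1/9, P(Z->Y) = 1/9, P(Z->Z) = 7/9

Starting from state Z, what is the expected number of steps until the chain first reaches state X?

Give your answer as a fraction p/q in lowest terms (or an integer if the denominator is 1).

Answer: 45/7

Derivation:
Let h_i = expected steps to first reach X from state i.
Boundary: h_X = 0.
First-step equations for the other states:
  h_Y = 1 + 1/3*h_X + 5/9*h_Y + 1/9*h_Z
  h_Z = 1 + 1/9*h_X + 1/9*h_Y + 7/9*h_Z

Substituting h_X = 0 and rearranging gives the linear system (I - Q) h = 1:
  [4/9, -1/9] . (h_Y, h_Z) = 1
  [-1/9, 2/9] . (h_Y, h_Z) = 1

Solving yields:
  h_Y = 27/7
  h_Z = 45/7

Starting state is Z, so the expected hitting time is h_Z = 45/7.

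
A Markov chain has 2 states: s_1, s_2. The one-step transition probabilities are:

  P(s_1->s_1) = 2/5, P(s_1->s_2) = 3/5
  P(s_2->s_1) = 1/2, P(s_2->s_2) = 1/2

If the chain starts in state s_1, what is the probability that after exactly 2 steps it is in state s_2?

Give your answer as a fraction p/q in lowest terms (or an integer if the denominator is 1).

Answer: 27/50

Derivation:
Computing P^2 by repeated multiplication:
P^1 =
  s_1: [2/5, 3/5]
  s_2: [1/2, 1/2]
P^2 =
  s_1: [23/50, 27/50]
  s_2: [9/20, 11/20]

(P^2)[s_1 -> s_2] = 27/50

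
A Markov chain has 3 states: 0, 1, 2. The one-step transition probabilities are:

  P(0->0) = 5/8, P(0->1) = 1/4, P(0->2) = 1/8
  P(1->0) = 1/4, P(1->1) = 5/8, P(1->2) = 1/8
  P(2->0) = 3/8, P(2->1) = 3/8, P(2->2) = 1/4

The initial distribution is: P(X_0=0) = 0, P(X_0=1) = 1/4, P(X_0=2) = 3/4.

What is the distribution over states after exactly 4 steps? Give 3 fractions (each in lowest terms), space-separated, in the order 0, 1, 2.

Answer: 1745/4096 7061/16384 2343/16384

Derivation:
Propagating the distribution step by step (d_{t+1} = d_t * P):
d_0 = (0=0, 1=1/4, 2=3/4)
  d_1[0] = 0*5/8 + 1/4*1/4 + 3/4*3/8 = 11/32
  d_1[1] = 0*1/4 + 1/4*5/8 + 3/4*3/8 = 7/16
  d_1[2] = 0*1/8 + 1/4*1/8 + 3/4*1/4 = 7/32
d_1 = (0=11/32, 1=7/16, 2=7/32)
  d_2[0] = 11/32*5/8 + 7/16*1/4 + 7/32*3/8 = 13/32
  d_2[1] = 11/32*1/4 + 7/16*5/8 + 7/32*3/8 = 113/256
  d_2[2] = 11/32*1/8 + 7/16*1/8 + 7/32*1/4 = 39/256
d_2 = (0=13/32, 1=113/256, 2=39/256)
  d_3[0] = 13/32*5/8 + 113/256*1/4 + 39/256*3/8 = 863/2048
  d_3[1] = 13/32*1/4 + 113/256*5/8 + 39/256*3/8 = 445/1024
  d_3[2] = 13/32*1/8 + 113/256*1/8 + 39/256*1/4 = 295/2048
d_3 = (0=863/2048, 1=445/1024, 2=295/2048)
  d_4[0] = 863/2048*5/8 + 445/1024*1/4 + 295/2048*3/8 = 1745/4096
  d_4[1] = 863/2048*1/4 + 445/1024*5/8 + 295/2048*3/8 = 7061/16384
  d_4[2] = 863/2048*1/8 + 445/1024*1/8 + 295/2048*1/4 = 2343/16384
d_4 = (0=1745/4096, 1=7061/16384, 2=2343/16384)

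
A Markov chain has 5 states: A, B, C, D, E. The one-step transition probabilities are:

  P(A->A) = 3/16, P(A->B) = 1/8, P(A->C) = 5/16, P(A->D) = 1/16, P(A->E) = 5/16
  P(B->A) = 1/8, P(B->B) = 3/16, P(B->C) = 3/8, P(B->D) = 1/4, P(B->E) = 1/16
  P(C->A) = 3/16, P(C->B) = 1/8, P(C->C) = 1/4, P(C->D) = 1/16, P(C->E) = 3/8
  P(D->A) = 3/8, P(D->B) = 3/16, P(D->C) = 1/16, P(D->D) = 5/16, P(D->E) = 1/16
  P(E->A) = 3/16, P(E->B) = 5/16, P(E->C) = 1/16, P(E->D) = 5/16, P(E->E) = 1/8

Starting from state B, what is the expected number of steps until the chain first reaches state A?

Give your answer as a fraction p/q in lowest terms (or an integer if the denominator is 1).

Let h_i = expected steps to first reach A from state i.
Boundary: h_A = 0.
First-step equations for the other states:
  h_B = 1 + 1/8*h_A + 3/16*h_B + 3/8*h_C + 1/4*h_D + 1/16*h_E
  h_C = 1 + 3/16*h_A + 1/8*h_B + 1/4*h_C + 1/16*h_D + 3/8*h_E
  h_D = 1 + 3/8*h_A + 3/16*h_B + 1/16*h_C + 5/16*h_D + 1/16*h_E
  h_E = 1 + 3/16*h_A + 5/16*h_B + 1/16*h_C + 5/16*h_D + 1/8*h_E

Substituting h_A = 0 and rearranging gives the linear system (I - Q) h = 1:
  [13/16, -3/8, -1/4, -1/16] . (h_B, h_C, h_D, h_E) = 1
  [-1/8, 3/4, -1/16, -3/8] . (h_B, h_C, h_D, h_E) = 1
  [-3/16, -1/16, 11/16, -1/16] . (h_B, h_C, h_D, h_E) = 1
  [-5/16, -1/16, -5/16, 7/8] . (h_B, h_C, h_D, h_E) = 1

Solving yields:
  h_B = 67600/13917
  h_C = 65360/13917
  h_D = 50320/13917
  h_E = 20896/4639

Starting state is B, so the expected hitting time is h_B = 67600/13917.

Answer: 67600/13917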